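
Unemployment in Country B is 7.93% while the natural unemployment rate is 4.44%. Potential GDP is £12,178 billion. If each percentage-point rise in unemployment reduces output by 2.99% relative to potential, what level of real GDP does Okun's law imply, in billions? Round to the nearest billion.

£10,907 billion

Unemployment gap = 7.93 - 4.44 = 3.49 points, so the output gap is -2.99 × 3.49 = -10.4351%.
Actual GDP = 12178 × (1 - 10.4351/100) = 12178 × 0.895649 ≈ 10907 billion.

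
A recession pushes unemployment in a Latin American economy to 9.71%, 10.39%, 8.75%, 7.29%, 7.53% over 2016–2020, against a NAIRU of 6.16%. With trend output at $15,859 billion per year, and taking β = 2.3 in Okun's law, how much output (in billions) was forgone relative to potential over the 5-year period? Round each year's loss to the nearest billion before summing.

$4,695 billion

Year 2016: gap = -2.3 × (9.71 - 6.16) = -8.165%, loss ≈ 15859 × 8.165/100 ≈ 1295.
Year 2017: gap = -2.3 × (10.39 - 6.16) = -9.729%, loss ≈ 15859 × 9.729/100 ≈ 1543.
Year 2018: gap = -2.3 × (8.75 - 6.16) = -5.957%, loss ≈ 15859 × 5.957/100 ≈ 945.
Year 2019: gap = -2.3 × (7.29 - 6.16) = -2.599%, loss ≈ 15859 × 2.599/100 ≈ 412.
Year 2020: gap = -2.3 × (7.53 - 6.16) = -3.151%, loss ≈ 15859 × 3.151/100 ≈ 500.
Total lost output = 1295 + 1543 + 945 + 412 + 500 = 4695 billion.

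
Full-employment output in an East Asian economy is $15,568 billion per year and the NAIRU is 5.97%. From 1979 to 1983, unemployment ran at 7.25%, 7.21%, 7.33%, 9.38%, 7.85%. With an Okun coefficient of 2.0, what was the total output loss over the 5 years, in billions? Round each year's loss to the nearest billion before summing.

$2,855 billion

Year 1979: gap = -2.0 × (7.25 - 5.97) = -2.56%, loss ≈ 15568 × 2.56/100 ≈ 399.
Year 1980: gap = -2.0 × (7.21 - 5.97) = -2.48%, loss ≈ 15568 × 2.48/100 ≈ 386.
Year 1981: gap = -2.0 × (7.33 - 5.97) = -2.72%, loss ≈ 15568 × 2.72/100 ≈ 423.
Year 1982: gap = -2.0 × (9.38 - 5.97) = -6.82%, loss ≈ 15568 × 6.82/100 ≈ 1062.
Year 1983: gap = -2.0 × (7.85 - 5.97) = -3.76%, loss ≈ 15568 × 3.76/100 ≈ 585.
Total lost output = 399 + 386 + 423 + 1062 + 585 = 2855 billion.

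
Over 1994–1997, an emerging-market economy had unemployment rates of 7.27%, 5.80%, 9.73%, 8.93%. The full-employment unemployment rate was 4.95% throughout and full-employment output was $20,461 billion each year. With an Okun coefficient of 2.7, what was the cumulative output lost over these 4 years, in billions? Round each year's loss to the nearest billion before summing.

$6,592 billion

Year 1994: gap = -2.7 × (7.27 - 4.95) = -6.264%, loss ≈ 20461 × 6.264/100 ≈ 1282.
Year 1995: gap = -2.7 × (5.8 - 4.95) = -2.295%, loss ≈ 20461 × 2.295/100 ≈ 470.
Year 1996: gap = -2.7 × (9.73 - 4.95) = -12.906%, loss ≈ 20461 × 12.906/100 ≈ 2641.
Year 1997: gap = -2.7 × (8.93 - 4.95) = -10.746%, loss ≈ 20461 × 10.746/100 ≈ 2199.
Total lost output = 1282 + 470 + 2641 + 2199 = 6592 billion.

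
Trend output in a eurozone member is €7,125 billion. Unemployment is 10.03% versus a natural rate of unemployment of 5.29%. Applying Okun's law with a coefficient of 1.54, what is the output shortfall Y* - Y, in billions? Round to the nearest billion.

Output gap = -1.54 × (10.03 - 5.29) = -1.54 × 4.74 = -7.2996%.
Actual GDP ≈ 7125 × 0.927004 ≈ 6605 billion, so the shortfall is 7125 - 6605 = 520 billion.

€520 billion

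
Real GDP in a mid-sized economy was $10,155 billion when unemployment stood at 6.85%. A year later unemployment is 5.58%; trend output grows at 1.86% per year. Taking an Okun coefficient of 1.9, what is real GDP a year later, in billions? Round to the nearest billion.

Δu = 5.58 - 6.85 = -1.27 points.
Okun's law (growth form): g_Y = g_Y* - β × Δu = 1.86 - 1.9 × (-1.27) = 1.86 + 2.413 = 4.273%.
Real GDP in the next year = 10155 × (1 + 4.273/100) = 10155 × 1.04273 ≈ 10589 billion.

$10,589 billion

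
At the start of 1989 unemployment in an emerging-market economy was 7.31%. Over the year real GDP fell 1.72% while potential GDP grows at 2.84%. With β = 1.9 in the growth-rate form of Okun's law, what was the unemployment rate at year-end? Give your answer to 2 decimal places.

Growth-rate Okun's law: g_Y = g_Y* - β × Δu, so Δu = (g_Y* - g_Y)/β.
Δu = (2.84 + 1.72)/1.9 = 4.56/1.9 = 2.40 percentage points.
Year-end unemployment = 7.31 + 2.4 = 9.71%.

9.71%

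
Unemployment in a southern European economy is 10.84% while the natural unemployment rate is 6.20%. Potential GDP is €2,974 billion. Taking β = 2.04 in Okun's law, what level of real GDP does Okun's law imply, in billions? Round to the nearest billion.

Unemployment gap = 10.84 - 6.2 = 4.64 points, so the output gap is -2.04 × 4.64 = -9.4656%.
Actual GDP = 2974 × (1 - 9.4656/100) = 2974 × 0.905344 ≈ 2692 billion.

€2,692 billion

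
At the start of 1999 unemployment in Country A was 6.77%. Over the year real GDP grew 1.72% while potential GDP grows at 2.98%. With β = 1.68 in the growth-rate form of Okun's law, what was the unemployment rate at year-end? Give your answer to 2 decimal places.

7.52%

Growth-rate Okun's law: g_Y = g_Y* - β × Δu, so Δu = (g_Y* - g_Y)/β.
Δu = (2.98 - 1.72)/1.68 = 1.26/1.68 = 0.75 percentage points.
Year-end unemployment = 6.77 + 0.75 = 7.52%.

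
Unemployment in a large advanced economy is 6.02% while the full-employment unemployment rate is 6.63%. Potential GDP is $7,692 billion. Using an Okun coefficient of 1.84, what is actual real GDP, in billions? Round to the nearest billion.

Unemployment gap = 6.02 - 6.63 = -0.61 points, so the output gap is -1.84 × (-0.61) = 1.1224%.
Actual GDP = 7692 × (1 + 1.1224/100) = 7692 × 1.011224 ≈ 7778 billion.

$7,778 billion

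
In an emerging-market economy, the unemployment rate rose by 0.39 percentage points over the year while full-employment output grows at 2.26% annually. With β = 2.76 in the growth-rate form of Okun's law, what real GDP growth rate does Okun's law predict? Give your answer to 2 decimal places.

1.18%

Growth-rate Okun's law: g_Y = g_Y* - β × Δu.
g_Y = 2.26 - 2.76 × (0.39) = 2.26 - 1.0764 = 1.1836%, i.e. 1.18% to 2 d.p.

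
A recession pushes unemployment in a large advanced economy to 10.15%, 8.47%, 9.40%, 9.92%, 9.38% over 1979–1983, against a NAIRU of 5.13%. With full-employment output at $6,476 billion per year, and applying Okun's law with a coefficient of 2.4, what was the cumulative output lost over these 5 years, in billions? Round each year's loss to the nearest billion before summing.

$3,368 billion

Year 1979: gap = -2.4 × (10.15 - 5.13) = -12.048%, loss ≈ 6476 × 12.048/100 ≈ 780.
Year 1980: gap = -2.4 × (8.47 - 5.13) = -8.016%, loss ≈ 6476 × 8.016/100 ≈ 519.
Year 1981: gap = -2.4 × (9.4 - 5.13) = -10.248%, loss ≈ 6476 × 10.248/100 ≈ 664.
Year 1982: gap = -2.4 × (9.92 - 5.13) = -11.496%, loss ≈ 6476 × 11.496/100 ≈ 744.
Year 1983: gap = -2.4 × (9.38 - 5.13) = -10.2%, loss ≈ 6476 × 10.2/100 ≈ 661.
Total lost output = 780 + 519 + 664 + 744 + 661 = 3368 billion.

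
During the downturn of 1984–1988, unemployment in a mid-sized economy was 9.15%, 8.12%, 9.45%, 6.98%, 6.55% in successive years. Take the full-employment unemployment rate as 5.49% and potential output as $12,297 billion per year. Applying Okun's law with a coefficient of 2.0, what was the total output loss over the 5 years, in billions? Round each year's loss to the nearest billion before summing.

$3,148 billion

Year 1984: gap = -2.0 × (9.15 - 5.49) = -7.32%, loss ≈ 12297 × 7.32/100 ≈ 900.
Year 1985: gap = -2.0 × (8.12 - 5.49) = -5.26%, loss ≈ 12297 × 5.26/100 ≈ 647.
Year 1986: gap = -2.0 × (9.45 - 5.49) = -7.92%, loss ≈ 12297 × 7.92/100 ≈ 974.
Year 1987: gap = -2.0 × (6.98 - 5.49) = -2.98%, loss ≈ 12297 × 2.98/100 ≈ 366.
Year 1988: gap = -2.0 × (6.55 - 5.49) = -2.12%, loss ≈ 12297 × 2.12/100 ≈ 261.
Total lost output = 900 + 647 + 974 + 366 + 261 = 3148 billion.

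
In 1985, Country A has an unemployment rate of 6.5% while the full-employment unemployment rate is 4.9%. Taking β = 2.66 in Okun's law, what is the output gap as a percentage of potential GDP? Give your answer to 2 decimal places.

The unemployment gap is 6.5 - 4.9 = 1.6 percentage points.
Okun's law gives an output gap of -2.66 × 1.6 = -4.256%, i.e. 4.26% below potential.

-4.26%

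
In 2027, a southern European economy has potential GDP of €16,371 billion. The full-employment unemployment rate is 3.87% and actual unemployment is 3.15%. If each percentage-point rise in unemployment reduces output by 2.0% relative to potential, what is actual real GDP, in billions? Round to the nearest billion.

€16,607 billion

Unemployment gap = 3.15 - 3.87 = -0.72 points, so the output gap is -2 × (-0.72) = 1.44%.
Actual GDP = 16371 × (1 + 1.44/100) = 16371 × 1.0144 ≈ 16607 billion.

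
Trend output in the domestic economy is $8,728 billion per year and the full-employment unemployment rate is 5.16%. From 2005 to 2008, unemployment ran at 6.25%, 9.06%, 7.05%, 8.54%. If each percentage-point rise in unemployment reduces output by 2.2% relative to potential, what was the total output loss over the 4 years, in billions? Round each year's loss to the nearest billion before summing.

$1,970 billion

Year 2005: gap = -2.2 × (6.25 - 5.16) = -2.398%, loss ≈ 8728 × 2.398/100 ≈ 209.
Year 2006: gap = -2.2 × (9.06 - 5.16) = -8.58%, loss ≈ 8728 × 8.58/100 ≈ 749.
Year 2007: gap = -2.2 × (7.05 - 5.16) = -4.158%, loss ≈ 8728 × 4.158/100 ≈ 363.
Year 2008: gap = -2.2 × (8.54 - 5.16) = -7.436%, loss ≈ 8728 × 7.436/100 ≈ 649.
Total lost output = 209 + 749 + 363 + 649 = 1970 billion.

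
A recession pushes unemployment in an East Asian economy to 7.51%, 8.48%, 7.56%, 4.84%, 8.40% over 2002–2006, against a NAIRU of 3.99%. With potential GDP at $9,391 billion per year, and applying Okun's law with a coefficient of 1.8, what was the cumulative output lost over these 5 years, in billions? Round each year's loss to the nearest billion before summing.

Year 2002: gap = -1.8 × (7.51 - 3.99) = -6.336%, loss ≈ 9391 × 6.336/100 ≈ 595.
Year 2003: gap = -1.8 × (8.48 - 3.99) = -8.082%, loss ≈ 9391 × 8.082/100 ≈ 759.
Year 2004: gap = -1.8 × (7.56 - 3.99) = -6.426%, loss ≈ 9391 × 6.426/100 ≈ 603.
Year 2005: gap = -1.8 × (4.84 - 3.99) = -1.53%, loss ≈ 9391 × 1.53/100 ≈ 144.
Year 2006: gap = -1.8 × (8.4 - 3.99) = -7.938%, loss ≈ 9391 × 7.938/100 ≈ 745.
Total lost output = 595 + 759 + 603 + 144 + 745 = 2846 billion.

$2,846 billion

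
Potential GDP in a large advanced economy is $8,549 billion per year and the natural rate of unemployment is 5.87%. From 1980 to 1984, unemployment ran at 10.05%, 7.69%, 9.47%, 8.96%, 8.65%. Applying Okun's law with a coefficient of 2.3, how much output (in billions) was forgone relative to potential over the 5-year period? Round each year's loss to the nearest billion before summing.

Year 1980: gap = -2.3 × (10.05 - 5.87) = -9.614%, loss ≈ 8549 × 9.614/100 ≈ 822.
Year 1981: gap = -2.3 × (7.69 - 5.87) = -4.186%, loss ≈ 8549 × 4.186/100 ≈ 358.
Year 1982: gap = -2.3 × (9.47 - 5.87) = -8.28%, loss ≈ 8549 × 8.28/100 ≈ 708.
Year 1983: gap = -2.3 × (8.96 - 5.87) = -7.107%, loss ≈ 8549 × 7.107/100 ≈ 608.
Year 1984: gap = -2.3 × (8.65 - 5.87) = -6.394%, loss ≈ 8549 × 6.394/100 ≈ 547.
Total lost output = 822 + 358 + 708 + 608 + 547 = 3043 billion.

$3,043 billion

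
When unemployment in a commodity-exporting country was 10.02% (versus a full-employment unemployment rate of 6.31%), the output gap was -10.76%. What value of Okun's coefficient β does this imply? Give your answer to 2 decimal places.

Okun's law: output gap = -β × (u - u*).
-10.76 = -β × (10.02 - 6.31) = -β × 3.71, so β = 10.76/3.71 = 2.90.

β ≈ 2.90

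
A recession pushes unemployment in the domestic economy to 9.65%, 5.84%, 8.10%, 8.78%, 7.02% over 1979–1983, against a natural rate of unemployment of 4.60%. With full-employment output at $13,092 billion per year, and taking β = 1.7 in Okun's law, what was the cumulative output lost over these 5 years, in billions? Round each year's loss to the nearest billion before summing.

$3,648 billion

Year 1979: gap = -1.7 × (9.65 - 4.6) = -8.585%, loss ≈ 13092 × 8.585/100 ≈ 1124.
Year 1980: gap = -1.7 × (5.84 - 4.6) = -2.108%, loss ≈ 13092 × 2.108/100 ≈ 276.
Year 1981: gap = -1.7 × (8.1 - 4.6) = -5.95%, loss ≈ 13092 × 5.95/100 ≈ 779.
Year 1982: gap = -1.7 × (8.78 - 4.6) = -7.106%, loss ≈ 13092 × 7.106/100 ≈ 930.
Year 1983: gap = -1.7 × (7.02 - 4.6) = -4.114%, loss ≈ 13092 × 4.114/100 ≈ 539.
Total lost output = 1124 + 276 + 779 + 930 + 539 = 3648 billion.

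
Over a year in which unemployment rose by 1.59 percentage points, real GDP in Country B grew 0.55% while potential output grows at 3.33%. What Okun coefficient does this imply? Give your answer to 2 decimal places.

β ≈ 1.75

Growth form: g_Y = g_Y* - β × Δu, so β = (g_Y* - g_Y)/Δu.
β = (3.33 - 0.55)/1.59 = 2.78/1.59 = 1.75.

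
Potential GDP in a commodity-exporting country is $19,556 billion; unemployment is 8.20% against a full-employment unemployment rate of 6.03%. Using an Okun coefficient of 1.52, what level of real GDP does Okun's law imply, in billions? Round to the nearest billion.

Unemployment gap = 8.2 - 6.03 = 2.17 points, so the output gap is -1.52 × 2.17 = -3.2984%.
Actual GDP = 19556 × (1 - 3.2984/100) = 19556 × 0.967016 ≈ 18911 billion.

$18,911 billion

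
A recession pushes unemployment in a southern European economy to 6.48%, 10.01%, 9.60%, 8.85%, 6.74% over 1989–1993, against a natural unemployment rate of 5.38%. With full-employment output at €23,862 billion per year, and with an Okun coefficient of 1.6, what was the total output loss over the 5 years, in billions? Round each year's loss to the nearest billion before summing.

€5,643 billion

Year 1989: gap = -1.6 × (6.48 - 5.38) = -1.76%, loss ≈ 23862 × 1.76/100 ≈ 420.
Year 1990: gap = -1.6 × (10.01 - 5.38) = -7.408%, loss ≈ 23862 × 7.408/100 ≈ 1768.
Year 1991: gap = -1.6 × (9.6 - 5.38) = -6.752%, loss ≈ 23862 × 6.752/100 ≈ 1611.
Year 1992: gap = -1.6 × (8.85 - 5.38) = -5.552%, loss ≈ 23862 × 5.552/100 ≈ 1325.
Year 1993: gap = -1.6 × (6.74 - 5.38) = -2.176%, loss ≈ 23862 × 2.176/100 ≈ 519.
Total lost output = 420 + 1768 + 1611 + 1325 + 519 = 5643 billion.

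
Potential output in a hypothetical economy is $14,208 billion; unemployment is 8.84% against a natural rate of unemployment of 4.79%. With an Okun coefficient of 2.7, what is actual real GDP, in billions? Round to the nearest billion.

$12,654 billion

Unemployment gap = 8.84 - 4.79 = 4.05 points, so the output gap is -2.7 × 4.05 = -10.935%.
Actual GDP = 14208 × (1 - 10.935/100) = 14208 × 0.89065 ≈ 12654 billion.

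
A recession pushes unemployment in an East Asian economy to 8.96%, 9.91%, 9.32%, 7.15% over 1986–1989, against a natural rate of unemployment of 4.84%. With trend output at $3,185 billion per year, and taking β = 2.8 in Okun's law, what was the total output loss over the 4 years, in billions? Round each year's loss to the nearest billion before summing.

$1,425 billion

Year 1986: gap = -2.8 × (8.96 - 4.84) = -11.536%, loss ≈ 3185 × 11.536/100 ≈ 367.
Year 1987: gap = -2.8 × (9.91 - 4.84) = -14.196%, loss ≈ 3185 × 14.196/100 ≈ 452.
Year 1988: gap = -2.8 × (9.32 - 4.84) = -12.544%, loss ≈ 3185 × 12.544/100 ≈ 400.
Year 1989: gap = -2.8 × (7.15 - 4.84) = -6.468%, loss ≈ 3185 × 6.468/100 ≈ 206.
Total lost output = 367 + 452 + 400 + 206 = 1425 billion.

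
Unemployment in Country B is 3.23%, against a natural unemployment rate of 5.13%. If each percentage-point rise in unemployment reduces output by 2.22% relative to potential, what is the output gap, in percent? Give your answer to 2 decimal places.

The unemployment gap is 3.23 - 5.13 = -1.9 percentage points.
Okun's law gives an output gap of -2.22 × (-1.9) = 4.218%, i.e. 4.22% above potential.

4.22%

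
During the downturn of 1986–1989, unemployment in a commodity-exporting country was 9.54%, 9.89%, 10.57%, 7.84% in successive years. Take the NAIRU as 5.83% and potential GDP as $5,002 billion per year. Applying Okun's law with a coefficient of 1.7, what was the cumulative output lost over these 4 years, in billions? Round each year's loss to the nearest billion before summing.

Year 1986: gap = -1.7 × (9.54 - 5.83) = -6.307%, loss ≈ 5002 × 6.307/100 ≈ 315.
Year 1987: gap = -1.7 × (9.89 - 5.83) = -6.902%, loss ≈ 5002 × 6.902/100 ≈ 345.
Year 1988: gap = -1.7 × (10.57 - 5.83) = -8.058%, loss ≈ 5002 × 8.058/100 ≈ 403.
Year 1989: gap = -1.7 × (7.84 - 5.83) = -3.417%, loss ≈ 5002 × 3.417/100 ≈ 171.
Total lost output = 315 + 345 + 403 + 171 = 1234 billion.

$1,234 billion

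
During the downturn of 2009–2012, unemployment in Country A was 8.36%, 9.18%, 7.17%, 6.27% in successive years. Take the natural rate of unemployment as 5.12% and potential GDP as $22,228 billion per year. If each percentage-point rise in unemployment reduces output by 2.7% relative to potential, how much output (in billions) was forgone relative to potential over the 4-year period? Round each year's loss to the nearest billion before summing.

$6,302 billion

Year 2009: gap = -2.7 × (8.36 - 5.12) = -8.748%, loss ≈ 22228 × 8.748/100 ≈ 1945.
Year 2010: gap = -2.7 × (9.18 - 5.12) = -10.962%, loss ≈ 22228 × 10.962/100 ≈ 2437.
Year 2011: gap = -2.7 × (7.17 - 5.12) = -5.535%, loss ≈ 22228 × 5.535/100 ≈ 1230.
Year 2012: gap = -2.7 × (6.27 - 5.12) = -3.105%, loss ≈ 22228 × 3.105/100 ≈ 690.
Total lost output = 1945 + 2437 + 1230 + 690 = 6302 billion.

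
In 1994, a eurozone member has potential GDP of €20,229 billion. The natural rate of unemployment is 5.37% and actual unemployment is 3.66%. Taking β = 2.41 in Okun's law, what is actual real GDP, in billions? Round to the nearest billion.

€21,063 billion

Unemployment gap = 3.66 - 5.37 = -1.71 points, so the output gap is -2.41 × (-1.71) = 4.1211%.
Actual GDP = 20229 × (1 + 4.1211/100) = 20229 × 1.041211 ≈ 21063 billion.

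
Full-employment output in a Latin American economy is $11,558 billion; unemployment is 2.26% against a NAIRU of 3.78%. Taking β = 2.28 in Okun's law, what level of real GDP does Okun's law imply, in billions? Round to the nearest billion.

Unemployment gap = 2.26 - 3.78 = -1.52 points, so the output gap is -2.28 × (-1.52) = 3.4656%.
Actual GDP = 11558 × (1 + 3.4656/100) = 11558 × 1.034656 ≈ 11959 billion.

$11,959 billion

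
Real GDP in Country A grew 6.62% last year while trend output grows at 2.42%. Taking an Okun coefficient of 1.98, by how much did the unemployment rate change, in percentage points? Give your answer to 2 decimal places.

-2.12 percentage points

Growth-rate Okun's law: g_Y = g_Y* - β × Δu, so Δu = (g_Y* - g_Y)/β.
Δu = (2.42 - 6.62)/1.98 = -4.2/1.98 = -2.12 percentage points.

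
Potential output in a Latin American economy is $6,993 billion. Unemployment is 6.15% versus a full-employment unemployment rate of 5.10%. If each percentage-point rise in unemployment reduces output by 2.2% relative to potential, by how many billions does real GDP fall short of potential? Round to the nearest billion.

$162 billion

Output gap = -2.2 × (6.15 - 5.1) = -2.2 × 1.05 = -2.31%.
Actual GDP ≈ 6993 × 0.9769 ≈ 6831 billion, so the shortfall is 6993 - 6831 = 162 billion.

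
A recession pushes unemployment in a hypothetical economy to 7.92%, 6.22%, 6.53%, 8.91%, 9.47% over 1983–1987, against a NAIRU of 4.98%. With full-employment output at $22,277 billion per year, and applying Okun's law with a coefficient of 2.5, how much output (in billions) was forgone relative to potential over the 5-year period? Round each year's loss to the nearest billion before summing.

Year 1983: gap = -2.5 × (7.92 - 4.98) = -7.35%, loss ≈ 22277 × 7.35/100 ≈ 1637.
Year 1984: gap = -2.5 × (6.22 - 4.98) = -3.1%, loss ≈ 22277 × 3.1/100 ≈ 691.
Year 1985: gap = -2.5 × (6.53 - 4.98) = -3.875%, loss ≈ 22277 × 3.875/100 ≈ 863.
Year 1986: gap = -2.5 × (8.91 - 4.98) = -9.825%, loss ≈ 22277 × 9.825/100 ≈ 2189.
Year 1987: gap = -2.5 × (9.47 - 4.98) = -11.225%, loss ≈ 22277 × 11.225/100 ≈ 2501.
Total lost output = 1637 + 691 + 863 + 2189 + 2501 = 7881 billion.

$7,881 billion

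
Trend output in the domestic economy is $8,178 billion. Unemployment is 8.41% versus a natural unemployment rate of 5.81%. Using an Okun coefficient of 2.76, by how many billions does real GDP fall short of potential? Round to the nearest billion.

$587 billion

Output gap = -2.76 × (8.41 - 5.81) = -2.76 × 2.6 = -7.176%.
Actual GDP ≈ 8178 × 0.92824 ≈ 7591 billion, so the shortfall is 8178 - 7591 = 587 billion.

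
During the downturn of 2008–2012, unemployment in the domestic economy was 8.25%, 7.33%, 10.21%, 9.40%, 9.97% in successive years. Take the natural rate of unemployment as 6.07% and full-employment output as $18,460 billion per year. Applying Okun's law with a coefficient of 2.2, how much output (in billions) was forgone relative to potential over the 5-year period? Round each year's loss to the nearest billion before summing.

$6,014 billion

Year 2008: gap = -2.2 × (8.25 - 6.07) = -4.796%, loss ≈ 18460 × 4.796/100 ≈ 885.
Year 2009: gap = -2.2 × (7.33 - 6.07) = -2.772%, loss ≈ 18460 × 2.772/100 ≈ 512.
Year 2010: gap = -2.2 × (10.21 - 6.07) = -9.108%, loss ≈ 18460 × 9.108/100 ≈ 1681.
Year 2011: gap = -2.2 × (9.4 - 6.07) = -7.326%, loss ≈ 18460 × 7.326/100 ≈ 1352.
Year 2012: gap = -2.2 × (9.97 - 6.07) = -8.58%, loss ≈ 18460 × 8.58/100 ≈ 1584.
Total lost output = 885 + 512 + 1681 + 1352 + 1584 = 6014 billion.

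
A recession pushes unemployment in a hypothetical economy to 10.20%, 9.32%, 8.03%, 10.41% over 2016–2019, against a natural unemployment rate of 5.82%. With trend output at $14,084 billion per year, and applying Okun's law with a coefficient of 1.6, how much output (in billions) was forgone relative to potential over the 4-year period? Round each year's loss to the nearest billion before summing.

$3,308 billion

Year 2016: gap = -1.6 × (10.2 - 5.82) = -7.008%, loss ≈ 14084 × 7.008/100 ≈ 987.
Year 2017: gap = -1.6 × (9.32 - 5.82) = -5.6%, loss ≈ 14084 × 5.6/100 ≈ 789.
Year 2018: gap = -1.6 × (8.03 - 5.82) = -3.536%, loss ≈ 14084 × 3.536/100 ≈ 498.
Year 2019: gap = -1.6 × (10.41 - 5.82) = -7.344%, loss ≈ 14084 × 7.344/100 ≈ 1034.
Total lost output = 987 + 789 + 498 + 1034 = 3308 billion.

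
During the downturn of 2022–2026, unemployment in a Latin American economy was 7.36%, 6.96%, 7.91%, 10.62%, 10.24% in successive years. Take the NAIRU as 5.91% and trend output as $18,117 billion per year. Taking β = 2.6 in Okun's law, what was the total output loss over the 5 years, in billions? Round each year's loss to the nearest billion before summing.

$6,379 billion

Year 2022: gap = -2.6 × (7.36 - 5.91) = -3.77%, loss ≈ 18117 × 3.77/100 ≈ 683.
Year 2023: gap = -2.6 × (6.96 - 5.91) = -2.73%, loss ≈ 18117 × 2.73/100 ≈ 495.
Year 2024: gap = -2.6 × (7.91 - 5.91) = -5.2%, loss ≈ 18117 × 5.2/100 ≈ 942.
Year 2025: gap = -2.6 × (10.62 - 5.91) = -12.246%, loss ≈ 18117 × 12.246/100 ≈ 2219.
Year 2026: gap = -2.6 × (10.24 - 5.91) = -11.258%, loss ≈ 18117 × 11.258/100 ≈ 2040.
Total lost output = 683 + 495 + 942 + 2219 + 2040 = 6379 billion.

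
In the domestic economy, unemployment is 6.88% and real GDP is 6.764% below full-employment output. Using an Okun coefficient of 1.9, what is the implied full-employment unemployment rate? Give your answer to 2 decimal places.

From Okun's law, u - u* = -(output gap)/β = -(-6.764)/1.9 = 3.56 points.
So u* = 6.88 - 3.56 = 3.32%.

3.32%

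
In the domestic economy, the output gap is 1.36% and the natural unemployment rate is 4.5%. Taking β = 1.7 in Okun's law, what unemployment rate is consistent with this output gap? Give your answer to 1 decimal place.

From Okun's law, u - u* = -(output gap)/β = -(1.36)/1.7 = -0.8 points.
So u = 4.5 - 0.8 = 3.7%.

3.7%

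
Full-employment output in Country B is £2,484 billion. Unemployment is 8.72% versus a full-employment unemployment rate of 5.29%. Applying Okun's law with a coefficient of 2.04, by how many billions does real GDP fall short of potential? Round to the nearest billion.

£174 billion

Output gap = -2.04 × (8.72 - 5.29) = -2.04 × 3.43 = -6.9972%.
Actual GDP ≈ 2484 × 0.930028 ≈ 2310 billion, so the shortfall is 2484 - 2310 = 174 billion.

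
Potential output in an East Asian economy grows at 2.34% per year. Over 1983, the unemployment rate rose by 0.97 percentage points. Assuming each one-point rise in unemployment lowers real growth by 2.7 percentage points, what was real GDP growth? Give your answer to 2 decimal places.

Growth-rate Okun's law: g_Y = g_Y* - β × Δu.
g_Y = 2.34 - 2.7 × (0.97) = 2.34 - 2.619 = -0.279%, i.e. -0.28% to 2 d.p.

-0.28%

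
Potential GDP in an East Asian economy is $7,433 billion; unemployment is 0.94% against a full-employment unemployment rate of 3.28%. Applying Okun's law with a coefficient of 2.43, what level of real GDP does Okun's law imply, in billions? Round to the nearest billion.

Unemployment gap = 0.94 - 3.28 = -2.34 points, so the output gap is -2.43 × (-2.34) = 5.6862%.
Actual GDP = 7433 × (1 + 5.6862/100) = 7433 × 1.056862 ≈ 7856 billion.

$7,856 billion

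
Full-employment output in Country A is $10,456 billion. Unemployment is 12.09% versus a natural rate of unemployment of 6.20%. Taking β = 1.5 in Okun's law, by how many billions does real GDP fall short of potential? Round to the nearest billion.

$924 billion

Output gap = -1.5 × (12.09 - 6.2) = -1.5 × 5.89 = -8.835%.
Actual GDP ≈ 10456 × 0.91165 ≈ 9532 billion, so the shortfall is 10456 - 9532 = 924 billion.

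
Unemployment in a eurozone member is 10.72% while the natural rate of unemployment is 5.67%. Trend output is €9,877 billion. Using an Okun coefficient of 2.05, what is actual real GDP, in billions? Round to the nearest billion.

Unemployment gap = 10.72 - 5.67 = 5.05 points, so the output gap is -2.05 × 5.05 = -10.3525%.
Actual GDP = 9877 × (1 - 10.3525/100) = 9877 × 0.896475 ≈ 8854 billion.

€8,854 billion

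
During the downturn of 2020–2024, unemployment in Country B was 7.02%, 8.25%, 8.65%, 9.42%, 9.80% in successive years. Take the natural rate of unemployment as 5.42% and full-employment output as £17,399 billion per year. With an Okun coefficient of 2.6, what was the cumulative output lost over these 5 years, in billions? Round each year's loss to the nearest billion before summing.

Year 2020: gap = -2.6 × (7.02 - 5.42) = -4.16%, loss ≈ 17399 × 4.16/100 ≈ 724.
Year 2021: gap = -2.6 × (8.25 - 5.42) = -7.358%, loss ≈ 17399 × 7.358/100 ≈ 1280.
Year 2022: gap = -2.6 × (8.65 - 5.42) = -8.398%, loss ≈ 17399 × 8.398/100 ≈ 1461.
Year 2023: gap = -2.6 × (9.42 - 5.42) = -10.4%, loss ≈ 17399 × 10.4/100 ≈ 1809.
Year 2024: gap = -2.6 × (9.8 - 5.42) = -11.388%, loss ≈ 17399 × 11.388/100 ≈ 1981.
Total lost output = 724 + 1280 + 1461 + 1809 + 1981 = 7255 billion.

£7,255 billion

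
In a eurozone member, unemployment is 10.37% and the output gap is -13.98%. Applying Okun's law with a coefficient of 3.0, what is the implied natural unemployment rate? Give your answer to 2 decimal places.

From Okun's law, u - u* = -(output gap)/β = -(-13.98)/3.0 = 4.66 points.
So u* = 10.37 - 4.66 = 5.71%.

5.71%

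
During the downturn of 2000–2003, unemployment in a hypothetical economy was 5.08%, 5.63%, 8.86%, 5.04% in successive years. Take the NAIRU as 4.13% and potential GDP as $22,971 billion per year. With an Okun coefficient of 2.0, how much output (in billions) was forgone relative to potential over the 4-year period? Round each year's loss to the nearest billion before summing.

$3,716 billion

Year 2000: gap = -2.0 × (5.08 - 4.13) = -1.9%, loss ≈ 22971 × 1.9/100 ≈ 436.
Year 2001: gap = -2.0 × (5.63 - 4.13) = -3%, loss ≈ 22971 × 3/100 ≈ 689.
Year 2002: gap = -2.0 × (8.86 - 4.13) = -9.46%, loss ≈ 22971 × 9.46/100 ≈ 2173.
Year 2003: gap = -2.0 × (5.04 - 4.13) = -1.82%, loss ≈ 22971 × 1.82/100 ≈ 418.
Total lost output = 436 + 689 + 2173 + 418 = 3716 billion.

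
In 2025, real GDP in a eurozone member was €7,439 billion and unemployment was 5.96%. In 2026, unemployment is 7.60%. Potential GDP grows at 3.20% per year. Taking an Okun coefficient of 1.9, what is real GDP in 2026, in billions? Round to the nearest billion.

€7,445 billion

Δu = 7.6 - 5.96 = 1.64 points.
Okun's law (growth form): g_Y = g_Y* - β × Δu = 3.20 - 1.9 × (1.64) = 3.2 - 3.116 = 0.084%.
Real GDP in the next year = 7439 × (1 + 0.084/100) = 7439 × 1.00084 ≈ 7445 billion.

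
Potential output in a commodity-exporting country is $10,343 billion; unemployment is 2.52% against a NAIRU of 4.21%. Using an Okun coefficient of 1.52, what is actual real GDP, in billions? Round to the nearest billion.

Unemployment gap = 2.52 - 4.21 = -1.69 points, so the output gap is -1.52 × (-1.69) = 2.5688%.
Actual GDP = 10343 × (1 + 2.5688/100) = 10343 × 1.025688 ≈ 10609 billion.

$10,609 billion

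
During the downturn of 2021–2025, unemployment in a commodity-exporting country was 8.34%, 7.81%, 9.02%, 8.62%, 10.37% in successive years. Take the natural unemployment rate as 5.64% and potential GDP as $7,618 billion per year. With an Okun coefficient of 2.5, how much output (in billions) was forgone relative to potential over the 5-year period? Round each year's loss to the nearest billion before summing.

$3,040 billion

Year 2021: gap = -2.5 × (8.34 - 5.64) = -6.75%, loss ≈ 7618 × 6.75/100 ≈ 514.
Year 2022: gap = -2.5 × (7.81 - 5.64) = -5.425%, loss ≈ 7618 × 5.425/100 ≈ 413.
Year 2023: gap = -2.5 × (9.02 - 5.64) = -8.45%, loss ≈ 7618 × 8.45/100 ≈ 644.
Year 2024: gap = -2.5 × (8.62 - 5.64) = -7.45%, loss ≈ 7618 × 7.45/100 ≈ 568.
Year 2025: gap = -2.5 × (10.37 - 5.64) = -11.825%, loss ≈ 7618 × 11.825/100 ≈ 901.
Total lost output = 514 + 413 + 644 + 568 + 901 = 3040 billion.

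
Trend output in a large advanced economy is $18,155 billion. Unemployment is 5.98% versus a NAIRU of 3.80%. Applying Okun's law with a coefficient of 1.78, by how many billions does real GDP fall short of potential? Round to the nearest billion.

Output gap = -1.78 × (5.98 - 3.8) = -1.78 × 2.18 = -3.8804%.
Actual GDP ≈ 18155 × 0.961196 ≈ 17451 billion, so the shortfall is 18155 - 17451 = 704 billion.

$704 billion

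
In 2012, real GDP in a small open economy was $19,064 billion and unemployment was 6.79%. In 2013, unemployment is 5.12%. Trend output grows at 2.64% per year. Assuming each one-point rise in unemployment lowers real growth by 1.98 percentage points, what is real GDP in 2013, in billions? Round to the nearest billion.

Δu = 5.12 - 6.79 = -1.67 points.
Okun's law (growth form): g_Y = g_Y* - β × Δu = 2.64 - 1.98 × (-1.67) = 2.64 + 3.3066 = 5.9466%.
Real GDP in the next year = 19064 × (1 + 5.9466/100) = 19064 × 1.059466 ≈ 20198 billion.

$20,198 billion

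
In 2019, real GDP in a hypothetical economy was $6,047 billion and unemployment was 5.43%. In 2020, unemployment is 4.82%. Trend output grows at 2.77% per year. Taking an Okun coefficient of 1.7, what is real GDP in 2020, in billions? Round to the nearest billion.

Δu = 4.82 - 5.43 = -0.61 points.
Okun's law (growth form): g_Y = g_Y* - β × Δu = 2.77 - 1.7 × (-0.61) = 2.77 + 1.037 = 3.807%.
Real GDP in the next year = 6047 × (1 + 3.807/100) = 6047 × 1.03807 ≈ 6277 billion.

$6,277 billion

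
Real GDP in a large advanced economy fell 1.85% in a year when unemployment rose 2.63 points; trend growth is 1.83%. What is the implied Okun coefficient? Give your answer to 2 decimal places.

Growth form: g_Y = g_Y* - β × Δu, so β = (g_Y* - g_Y)/Δu.
β = (1.83 + 1.85)/2.63 = 3.68/2.63 = 1.40.

β ≈ 1.40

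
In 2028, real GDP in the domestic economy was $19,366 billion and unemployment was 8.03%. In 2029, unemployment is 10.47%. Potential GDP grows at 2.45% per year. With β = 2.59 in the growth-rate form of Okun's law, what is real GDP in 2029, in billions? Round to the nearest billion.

Δu = 10.47 - 8.03 = 2.44 points.
Okun's law (growth form): g_Y = g_Y* - β × Δu = 2.45 - 2.59 × (2.44) = 2.45 - 6.3196 = -3.8696%.
Real GDP in the next year = 19366 × (1 - 3.8696/100) = 19366 × 0.961304 ≈ 18617 billion.

$18,617 billion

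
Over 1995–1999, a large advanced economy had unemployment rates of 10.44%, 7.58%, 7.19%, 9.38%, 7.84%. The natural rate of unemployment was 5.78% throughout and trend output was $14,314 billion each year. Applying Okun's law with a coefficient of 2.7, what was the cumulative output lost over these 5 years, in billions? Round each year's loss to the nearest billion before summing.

Year 1995: gap = -2.7 × (10.44 - 5.78) = -12.582%, loss ≈ 14314 × 12.582/100 ≈ 1801.
Year 1996: gap = -2.7 × (7.58 - 5.78) = -4.86%, loss ≈ 14314 × 4.86/100 ≈ 696.
Year 1997: gap = -2.7 × (7.19 - 5.78) = -3.807%, loss ≈ 14314 × 3.807/100 ≈ 545.
Year 1998: gap = -2.7 × (9.38 - 5.78) = -9.72%, loss ≈ 14314 × 9.72/100 ≈ 1391.
Year 1999: gap = -2.7 × (7.84 - 5.78) = -5.562%, loss ≈ 14314 × 5.562/100 ≈ 796.
Total lost output = 1801 + 696 + 545 + 1391 + 796 = 5229 billion.

$5,229 billion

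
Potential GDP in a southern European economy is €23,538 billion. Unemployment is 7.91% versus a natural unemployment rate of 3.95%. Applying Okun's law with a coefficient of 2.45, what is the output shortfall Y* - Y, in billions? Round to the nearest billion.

€2,284 billion

Output gap = -2.45 × (7.91 - 3.95) = -2.45 × 3.96 = -9.702%.
Actual GDP ≈ 23538 × 0.90298 ≈ 21254 billion, so the shortfall is 23538 - 21254 = 2284 billion.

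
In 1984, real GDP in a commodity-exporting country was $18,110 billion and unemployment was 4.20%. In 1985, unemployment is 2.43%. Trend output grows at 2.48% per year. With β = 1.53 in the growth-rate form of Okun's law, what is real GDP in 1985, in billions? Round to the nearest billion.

$19,050 billion

Δu = 2.43 - 4.2 = -1.77 points.
Okun's law (growth form): g_Y = g_Y* - β × Δu = 2.48 - 1.53 × (-1.77) = 2.48 + 2.7081 = 5.1881%.
Real GDP in the next year = 18110 × (1 + 5.1881/100) = 18110 × 1.051881 ≈ 19050 billion.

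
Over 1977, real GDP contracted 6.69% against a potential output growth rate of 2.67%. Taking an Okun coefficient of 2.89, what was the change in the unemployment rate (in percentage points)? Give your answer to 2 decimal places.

Growth-rate Okun's law: g_Y = g_Y* - β × Δu, so Δu = (g_Y* - g_Y)/β.
Δu = (2.67 + 6.69)/2.89 = 9.36/2.89 = 3.24 percentage points.

3.24 percentage points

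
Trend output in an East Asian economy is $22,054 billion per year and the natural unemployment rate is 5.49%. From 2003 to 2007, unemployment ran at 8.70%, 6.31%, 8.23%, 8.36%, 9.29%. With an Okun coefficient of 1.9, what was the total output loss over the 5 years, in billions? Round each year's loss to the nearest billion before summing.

Year 2003: gap = -1.9 × (8.7 - 5.49) = -6.099%, loss ≈ 22054 × 6.099/100 ≈ 1345.
Year 2004: gap = -1.9 × (6.31 - 5.49) = -1.558%, loss ≈ 22054 × 1.558/100 ≈ 344.
Year 2005: gap = -1.9 × (8.23 - 5.49) = -5.206%, loss ≈ 22054 × 5.206/100 ≈ 1148.
Year 2006: gap = -1.9 × (8.36 - 5.49) = -5.453%, loss ≈ 22054 × 5.453/100 ≈ 1203.
Year 2007: gap = -1.9 × (9.29 - 5.49) = -7.22%, loss ≈ 22054 × 7.22/100 ≈ 1592.
Total lost output = 1345 + 344 + 1148 + 1203 + 1592 = 5632 billion.

$5,632 billion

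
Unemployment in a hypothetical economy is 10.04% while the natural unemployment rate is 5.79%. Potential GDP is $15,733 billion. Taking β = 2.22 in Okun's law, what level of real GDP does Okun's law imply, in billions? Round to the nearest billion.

Unemployment gap = 10.04 - 5.79 = 4.25 points, so the output gap is -2.22 × 4.25 = -9.435%.
Actual GDP = 15733 × (1 - 9.435/100) = 15733 × 0.90565 ≈ 14249 billion.

$14,249 billion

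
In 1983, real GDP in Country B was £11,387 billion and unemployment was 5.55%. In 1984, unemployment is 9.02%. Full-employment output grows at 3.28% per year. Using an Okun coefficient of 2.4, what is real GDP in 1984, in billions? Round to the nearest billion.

£10,812 billion

Δu = 9.02 - 5.55 = 3.47 points.
Okun's law (growth form): g_Y = g_Y* - β × Δu = 3.28 - 2.4 × (3.47) = 3.28 - 8.328 = -5.048%.
Real GDP in the next year = 11387 × (1 - 5.048/100) = 11387 × 0.94952 ≈ 10812 billion.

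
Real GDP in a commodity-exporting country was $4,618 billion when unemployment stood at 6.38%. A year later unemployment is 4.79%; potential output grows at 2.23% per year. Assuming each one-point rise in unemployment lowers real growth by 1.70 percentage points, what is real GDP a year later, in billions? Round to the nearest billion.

$4,846 billion

Δu = 4.79 - 6.38 = -1.59 points.
Okun's law (growth form): g_Y = g_Y* - β × Δu = 2.23 - 1.70 × (-1.59) = 2.23 + 2.703 = 4.933%.
Real GDP in the next year = 4618 × (1 + 4.933/100) = 4618 × 1.04933 ≈ 4846 billion.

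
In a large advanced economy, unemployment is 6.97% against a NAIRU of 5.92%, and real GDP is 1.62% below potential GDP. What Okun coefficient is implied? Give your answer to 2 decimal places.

Okun's law: output gap = -β × (u - u*).
-1.62 = -β × (6.97 - 5.92) = -β × 1.05, so β = 1.62/1.05 = 1.54.

β ≈ 1.54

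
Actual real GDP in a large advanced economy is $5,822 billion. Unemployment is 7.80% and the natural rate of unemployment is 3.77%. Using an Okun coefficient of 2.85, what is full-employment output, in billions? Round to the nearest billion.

$6,577 billion

Unemployment gap = 7.8 - 3.77 = 4.03 points, so output gap = -2.85 × 4.03 = -11.4855%.
Since Y = Y* × (1 + gap/100), Y* = 5822/0.885145 ≈ 6577 billion.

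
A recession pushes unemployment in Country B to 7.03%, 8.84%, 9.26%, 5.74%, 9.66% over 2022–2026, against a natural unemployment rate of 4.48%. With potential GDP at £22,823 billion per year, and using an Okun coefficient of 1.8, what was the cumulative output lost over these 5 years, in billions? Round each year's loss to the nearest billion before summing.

Year 2022: gap = -1.8 × (7.03 - 4.48) = -4.59%, loss ≈ 22823 × 4.59/100 ≈ 1048.
Year 2023: gap = -1.8 × (8.84 - 4.48) = -7.848%, loss ≈ 22823 × 7.848/100 ≈ 1791.
Year 2024: gap = -1.8 × (9.26 - 4.48) = -8.604%, loss ≈ 22823 × 8.604/100 ≈ 1964.
Year 2025: gap = -1.8 × (5.74 - 4.48) = -2.268%, loss ≈ 22823 × 2.268/100 ≈ 518.
Year 2026: gap = -1.8 × (9.66 - 4.48) = -9.324%, loss ≈ 22823 × 9.324/100 ≈ 2128.
Total lost output = 1048 + 1791 + 1964 + 518 + 2128 = 7449 billion.

£7,449 billion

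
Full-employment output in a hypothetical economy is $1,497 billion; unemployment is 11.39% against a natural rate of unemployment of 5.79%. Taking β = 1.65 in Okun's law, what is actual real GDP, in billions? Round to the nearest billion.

$1,359 billion

Unemployment gap = 11.39 - 5.79 = 5.6 points, so the output gap is -1.65 × 5.6 = -9.24%.
Actual GDP = 1497 × (1 - 9.24/100) = 1497 × 0.9076 ≈ 1359 billion.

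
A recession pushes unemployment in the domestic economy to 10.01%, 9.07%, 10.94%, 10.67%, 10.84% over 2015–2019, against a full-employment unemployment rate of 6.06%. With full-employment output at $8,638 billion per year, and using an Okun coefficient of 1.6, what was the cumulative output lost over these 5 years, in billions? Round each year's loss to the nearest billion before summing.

$2,934 billion

Year 2015: gap = -1.6 × (10.01 - 6.06) = -6.32%, loss ≈ 8638 × 6.32/100 ≈ 546.
Year 2016: gap = -1.6 × (9.07 - 6.06) = -4.816%, loss ≈ 8638 × 4.816/100 ≈ 416.
Year 2017: gap = -1.6 × (10.94 - 6.06) = -7.808%, loss ≈ 8638 × 7.808/100 ≈ 674.
Year 2018: gap = -1.6 × (10.67 - 6.06) = -7.376%, loss ≈ 8638 × 7.376/100 ≈ 637.
Year 2019: gap = -1.6 × (10.84 - 6.06) = -7.648%, loss ≈ 8638 × 7.648/100 ≈ 661.
Total lost output = 546 + 416 + 674 + 637 + 661 = 2934 billion.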